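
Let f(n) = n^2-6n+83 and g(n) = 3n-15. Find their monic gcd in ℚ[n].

Repeated division with remainder:
  n^2-6n+83 = ((1/3)n-1/3)(3n-15) + (78)
  3n-15 = ((1/26)n-5/26)(78) + (0)
The last nonzero remainder is the constant 78, so the polynomials are coprime and gcd = 1.

1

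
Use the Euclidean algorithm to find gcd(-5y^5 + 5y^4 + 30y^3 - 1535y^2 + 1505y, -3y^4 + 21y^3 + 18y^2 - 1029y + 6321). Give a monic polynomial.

y^3 - 6y + 301

Apply the Euclidean algorithm:
  -5y^5 + 5y^4 + 30y^3 - 1535y^2 + 1505y = ((5/3)y + 10)(-3y^4 + 21y^3 + 18y^2 - 1029y + 6321) + (-210y^3 + 1260y - 63210)
  -3y^4 + 21y^3 + 18y^2 - 1029y + 6321 = ((1/70)y - 1/10)(-210y^3 + 1260y - 63210) + (0)
Last nonzero remainder: -210y^3 + 1260y - 63210. Dividing through by -210 gives the monic gcd y^3 - 6y + 301.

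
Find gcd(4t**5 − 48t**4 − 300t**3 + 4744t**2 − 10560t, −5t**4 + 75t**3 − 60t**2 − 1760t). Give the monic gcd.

t**3 − 19t**2 + 88t

Euclidean algorithm in ℚ[t]:
  4t**5 − 48t**4 − 300t**3 + 4744t**2 − 10560t = (−(4/5)t − 12/5)(−5t**4 + 75t**3 − 60t**2 − 1760t) + (−168t**3 + 3192t**2 − 14784t)
  −5t**4 + 75t**3 − 60t**2 − 1760t = ((5/168)t + 5/42)(−168t**3 + 3192t**2 − 14784t) + (0)
Last nonzero remainder: −168t**3 + 3192t**2 − 14784t. Dividing through by −168 gives the monic gcd t**3 − 19t**2 + 88t.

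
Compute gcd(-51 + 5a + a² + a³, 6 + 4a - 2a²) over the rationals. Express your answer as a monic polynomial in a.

-3 + a

Euclidean algorithm in ℚ[a]:
  a³ + a² + 5a - 51 = (-(1/2)a - 3/2)(-2a² + 4a + 6) + (14a - 42)
  -2a² + 4a + 6 = (-(1/7)a - 1/7)(14a - 42) + (0)
Last nonzero remainder: 14a - 42. Dividing through by 14 gives the monic gcd a - 3.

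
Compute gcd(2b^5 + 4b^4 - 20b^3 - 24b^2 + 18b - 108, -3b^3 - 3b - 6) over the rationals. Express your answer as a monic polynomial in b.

b^2 - b + 2

By polynomial division,
  2b^5 + 4b^4 - 20b^3 - 24b^2 + 18b - 108 = (-(2/3)b^2 - (4/3)b + 22/3)(-3b^3 - 3b - 6) + (-32b^2 + 32b - 64)
  -3b^3 - 3b - 6 = ((3/32)b + 3/32)(-32b^2 + 32b - 64) + (0)
Last nonzero remainder: -32b^2 + 32b - 64. Dividing through by -32 gives the monic gcd b^2 - b + 2.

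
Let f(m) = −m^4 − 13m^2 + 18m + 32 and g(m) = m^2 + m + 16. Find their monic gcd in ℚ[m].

m^2 + m + 16

Repeated division with remainder:
  −m^4 − 13m^2 + 18m + 32 = (−m^2 + m + 2)(m^2 + m + 16) + (0)
The last nonzero remainder m^2 + m + 16 is already monic.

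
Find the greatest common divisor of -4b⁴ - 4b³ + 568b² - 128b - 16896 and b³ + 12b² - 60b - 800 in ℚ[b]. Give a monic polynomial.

Repeated division with remainder:
  -4b⁴ - 4b³ + 568b² - 128b - 16896 = (-4b + 44)(b³ + 12b² - 60b - 800) + (-200b² - 688b + 18304)
  b³ + 12b² - 60b - 800 = (-(1/200)b - 107/2500)(-200b² - 688b + 18304) + ((1296/625)b - 10368/625)
  -200b² - 688b + 18304 = (-(15625/162)b - 89375/81)((1296/625)b - 10368/625) + (0)
Last nonzero remainder: (1296/625)b - 10368/625. Dividing through by 1296/625 gives the monic gcd b - 8.

b - 8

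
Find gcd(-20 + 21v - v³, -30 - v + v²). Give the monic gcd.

5 + v

Euclidean algorithm in ℚ[v]:
  -v³ + 21v - 20 = (-v - 1)(v² - v - 30) + (-10v - 50)
  v² - v - 30 = (-(1/10)v + 3/5)(-10v - 50) + (0)
Last nonzero remainder: -10v - 50. Dividing through by -10 gives the monic gcd v + 5.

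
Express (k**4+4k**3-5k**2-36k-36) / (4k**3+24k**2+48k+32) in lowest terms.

Euclidean algorithm in ℚ[k]:
  k**4+4k**3-5k**2-36k-36 = ((1/4)k-1/2)(4k**3+24k**2+48k+32) + (-5k**2-20k-20)
  4k**3+24k**2+48k+32 = (-(4/5)k-8/5)(-5k**2-20k-20) + (0)
Last nonzero remainder: -5k**2-20k-20. Dividing through by -5 gives the monic gcd k**2+4k+4.
Cancel k**2+4k+4 from numerator and denominator to get the reduced form.

(k**2-9)/(4k+8)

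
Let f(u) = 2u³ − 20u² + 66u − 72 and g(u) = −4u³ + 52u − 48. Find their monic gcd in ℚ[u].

u − 3

Repeated division with remainder:
  2u³ − 20u² + 66u − 72 = (−1/2)(−4u³ + 52u − 48) + (−20u² + 92u − 96)
  −4u³ + 52u − 48 = ((1/5)u + 23/25)(−20u² + 92u − 96) + (−(336/25)u + 1008/25)
  −20u² + 92u − 96 = ((125/84)u − 50/21)(−(336/25)u + 1008/25) + (0)
Last nonzero remainder: −(336/25)u + 1008/25. Dividing through by −336/25 gives the monic gcd u − 3.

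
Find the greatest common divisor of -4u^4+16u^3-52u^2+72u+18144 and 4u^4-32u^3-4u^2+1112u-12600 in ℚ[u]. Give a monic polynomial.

u^2-2u-63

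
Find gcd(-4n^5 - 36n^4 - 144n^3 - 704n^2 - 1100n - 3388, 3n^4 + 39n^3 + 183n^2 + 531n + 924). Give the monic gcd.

Repeated division with remainder:
  -4n^5 - 36n^4 - 144n^3 - 704n^2 - 1100n - 3388 = (-(4/3)n + 16/3)(3n^4 + 39n^3 + 183n^2 + 531n + 924) + (-108n^3 - 972n^2 - 2700n - 8316)
  3n^4 + 39n^3 + 183n^2 + 531n + 924 = (-(1/36)n - 1/9)(-108n^3 - 972n^2 - 2700n - 8316) + (0)
Last nonzero remainder: -108n^3 - 972n^2 - 2700n - 8316. Dividing through by -108 gives the monic gcd n^3 + 9n^2 + 25n + 77.

n^3 + 9n^2 + 25n + 77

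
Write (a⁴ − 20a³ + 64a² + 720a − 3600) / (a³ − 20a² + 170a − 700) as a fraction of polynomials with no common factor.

(a³ − 10a² − 36a + 360)/(a² − 10a + 70)

By polynomial division,
  a⁴ − 20a³ + 64a² + 720a − 3600 = (a)(a³ − 20a² + 170a − 700) + (−106a² + 1420a − 3600)
  a³ − 20a² + 170a − 700 = (−(1/106)a + 175/2809)(−106a² + 1420a − 3600) + ((133630/2809)a − 1336300/2809)
  −106a² + 1420a − 3600 = (−(148877/66815)a + 101124/13363)((133630/2809)a − 1336300/2809) + (0)
Last nonzero remainder: (133630/2809)a − 1336300/2809. Dividing through by 133630/2809 gives the monic gcd a − 10.
Cancel a − 10 from numerator and denominator to get the reduced form.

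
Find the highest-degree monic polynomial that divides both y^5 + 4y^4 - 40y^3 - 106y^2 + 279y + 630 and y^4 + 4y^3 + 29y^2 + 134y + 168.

By polynomial division,
  y^5 + 4y^4 - 40y^3 - 106y^2 + 279y + 630 = (y)(y^4 + 4y^3 + 29y^2 + 134y + 168) + (-69y^3 - 240y^2 + 111y + 630)
  y^4 + 4y^3 + 29y^2 + 134y + 168 = (-(1/69)y - 4/529)(-69y^3 - 240y^2 + 111y + 630) + ((15232/529)y^2 + (76160/529)y + 91392/529)
  -69y^3 - 240y^2 + 111y + 630 = (-(36501/15232)y + 7935/2176)((15232/529)y^2 + (76160/529)y + 91392/529) + (0)
Last nonzero remainder: (15232/529)y^2 + (76160/529)y + 91392/529. Dividing through by 15232/529 gives the monic gcd y^2 + 5y + 6.

y^2 + 5y + 6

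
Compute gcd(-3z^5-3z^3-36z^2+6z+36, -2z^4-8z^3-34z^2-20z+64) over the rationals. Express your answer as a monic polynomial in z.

Repeated division with remainder:
  -3z^5-3z^3-36z^2+6z+36 = ((3/2)z-6)(-2z^4-8z^3-34z^2-20z+64) + (-210z^2-210z+420)
  -2z^4-8z^3-34z^2-20z+64 = ((1/105)z^2+(1/35)z+16/105)(-210z^2-210z+420) + (0)
Last nonzero remainder: -210z^2-210z+420. Dividing through by -210 gives the monic gcd z^2+z-2.

z^2+z-2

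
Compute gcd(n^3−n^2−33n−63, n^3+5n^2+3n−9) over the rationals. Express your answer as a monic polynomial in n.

n^2+6n+9

By polynomial division,
  n^3−n^2−33n−63 = (n^3+5n^2+3n−9) + (−6n^2−36n−54)
  n^3+5n^2+3n−9 = (−(1/6)n+1/6)(−6n^2−36n−54) + (0)
Last nonzero remainder: −6n^2−36n−54. Dividing through by −6 gives the monic gcd n^2+6n+9.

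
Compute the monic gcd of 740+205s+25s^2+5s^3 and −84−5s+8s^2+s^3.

4+s

Repeated division with remainder:
  5s^3+25s^2+205s+740 = (5)(s^3+8s^2−5s−84) + (−15s^2+230s+1160)
  s^3+8s^2−5s−84 = (−(1/15)s−14/9)(−15s^2+230s+1160) + ((3871/9)s+15484/9)
  −15s^2+230s+1160 = (−(135/3871)s+2610/3871)((3871/9)s+15484/9) + (0)
Last nonzero remainder: (3871/9)s+15484/9. Dividing through by 3871/9 gives the monic gcd s+4.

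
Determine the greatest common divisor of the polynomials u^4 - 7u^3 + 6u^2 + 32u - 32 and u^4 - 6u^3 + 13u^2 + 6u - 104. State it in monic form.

u^2 - 2u - 8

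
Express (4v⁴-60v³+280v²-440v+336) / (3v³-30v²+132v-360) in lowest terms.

Repeated division with remainder:
  4v⁴-60v³+280v²-440v+336 = ((4/3)v-20/3)(3v³-30v²+132v-360) + (-96v²+920v-2064)
  3v³-30v²+132v-360 = (-(1/32)v+5/384)(-96v²+920v-2064) + ((2665/48)v-2665/8)
  -96v²+920v-2064 = (-(4608/2665)v+16512/2665)((2665/48)v-2665/8) + (0)
Last nonzero remainder: (2665/48)v-2665/8. Dividing through by 2665/48 gives the monic gcd v-6.
Cancel v-6 from numerator and denominator to get the reduced form.

(4v³-36v²+64v-56)/(3v²-12v+60)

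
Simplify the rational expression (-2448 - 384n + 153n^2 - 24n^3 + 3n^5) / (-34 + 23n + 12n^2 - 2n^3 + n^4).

(-144 - 48n + 9n^2 + 3n^3)/(-2 + n + n^2)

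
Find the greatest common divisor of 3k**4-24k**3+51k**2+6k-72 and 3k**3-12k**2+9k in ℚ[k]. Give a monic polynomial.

Apply the Euclidean algorithm:
  3k**4-24k**3+51k**2+6k-72 = (k-4)(3k**3-12k**2+9k) + (-6k**2+42k-72)
  3k**3-12k**2+9k = (-(1/2)k-3/2)(-6k**2+42k-72) + (36k-108)
  -6k**2+42k-72 = (-(1/6)k+2/3)(36k-108) + (0)
Last nonzero remainder: 36k-108. Dividing through by 36 gives the monic gcd k-3.

k-3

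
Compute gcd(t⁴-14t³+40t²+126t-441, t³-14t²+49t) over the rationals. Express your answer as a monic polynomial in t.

Repeated division with remainder:
  t⁴-14t³+40t²+126t-441 = (t)(t³-14t²+49t) + (-9t²+126t-441)
  t³-14t²+49t = (-(1/9)t)(-9t²+126t-441) + (0)
Last nonzero remainder: -9t²+126t-441. Dividing through by -9 gives the monic gcd t²-14t+49.

t²-14t+49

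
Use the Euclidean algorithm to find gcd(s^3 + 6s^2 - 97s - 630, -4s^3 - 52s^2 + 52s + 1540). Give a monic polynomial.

Repeated division with remainder:
  s^3 + 6s^2 - 97s - 630 = (-1/4)(-4s^3 - 52s^2 + 52s + 1540) + (-7s^2 - 84s - 245)
  -4s^3 - 52s^2 + 52s + 1540 = ((4/7)s + 4/7)(-7s^2 - 84s - 245) + (240s + 1680)
  -7s^2 - 84s - 245 = (-(7/240)s - 7/48)(240s + 1680) + (0)
Last nonzero remainder: 240s + 1680. Dividing through by 240 gives the monic gcd s + 7.

s + 7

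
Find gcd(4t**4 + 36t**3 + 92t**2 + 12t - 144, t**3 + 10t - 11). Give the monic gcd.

t - 1

Euclidean algorithm in ℚ[t]:
  4t**4 + 36t**3 + 92t**2 + 12t - 144 = (4t + 36)(t**3 + 10t - 11) + (52t**2 - 304t + 252)
  t**3 + 10t - 11 = ((1/52)t + 19/169)(52t**2 - 304t + 252) + ((6647/169)t - 6647/169)
  52t**2 - 304t + 252 = ((8788/6647)t - 42588/6647)((6647/169)t - 6647/169) + (0)
Last nonzero remainder: (6647/169)t - 6647/169. Dividing through by 6647/169 gives the monic gcd t - 1.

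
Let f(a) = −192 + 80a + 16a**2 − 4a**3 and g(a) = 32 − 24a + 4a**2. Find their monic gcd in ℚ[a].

−2 + a

Euclidean algorithm in ℚ[a]:
  −4a**3 + 16a**2 + 80a − 192 = (−a − 2)(4a**2 − 24a + 32) + (64a − 128)
  4a**2 − 24a + 32 = ((1/16)a − 1/4)(64a − 128) + (0)
Last nonzero remainder: 64a − 128. Dividing through by 64 gives the monic gcd a − 2.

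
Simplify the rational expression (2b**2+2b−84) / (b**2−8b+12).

(2b+14)/(b−2)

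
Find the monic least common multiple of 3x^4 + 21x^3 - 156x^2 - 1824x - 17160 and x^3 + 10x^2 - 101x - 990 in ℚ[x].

x^5 + 16x^4 + 11x^3 - 1076x^2 - 11192x - 51480

Euclidean algorithm in ℚ[x]:
  3x^4 + 21x^3 - 156x^2 - 1824x - 17160 = (3x - 9)(x^3 + 10x^2 - 101x - 990) + (237x^2 + 237x - 26070)
  x^3 + 10x^2 - 101x - 990 = ((1/237)x + 3/79)(237x^2 + 237x - 26070) + (0)
Last nonzero remainder: 237x^2 + 237x - 26070. Dividing through by 237 gives the monic gcd x^2 + x - 110.
Then lcm(f, g) = f·g / gcd(f, g); expanding and making the result monic gives the answer.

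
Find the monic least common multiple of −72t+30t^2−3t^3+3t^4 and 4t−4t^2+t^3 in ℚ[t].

Repeated division with remainder:
  3t^4−3t^3+30t^2−72t = (3t+9)(t^3−4t^2+4t) + (54t^2−108t)
  t^3−4t^2+4t = ((1/54)t−1/27)(54t^2−108t) + (0)
Last nonzero remainder: 54t^2−108t. Dividing through by 54 gives the monic gcd t^2−2t.
Then lcm(f, g) = f·g / gcd(f, g); expanding and making the result monic gives the answer.

48t−44t^2+12t^3−3t^4+t^5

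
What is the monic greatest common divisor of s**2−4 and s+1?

Euclidean algorithm in ℚ[s]:
  s**2−4 = (s−1)(s+1) + (−3)
  s+1 = (−(1/3)s−1/3)(−3) + (0)
The last nonzero remainder is the constant −3, so the polynomials are coprime and gcd = 1.

1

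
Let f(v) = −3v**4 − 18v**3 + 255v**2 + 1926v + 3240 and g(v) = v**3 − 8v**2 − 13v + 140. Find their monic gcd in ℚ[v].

Euclidean algorithm in ℚ[v]:
  −3v**4 − 18v**3 + 255v**2 + 1926v + 3240 = (−3v − 42)(v**3 − 8v**2 − 13v + 140) + (−120v**2 + 1800v + 9120)
  v**3 − 8v**2 − 13v + 140 = (−(1/120)v − 7/120)(−120v**2 + 1800v + 9120) + (168v + 672)
  −120v**2 + 1800v + 9120 = (−(5/7)v + 95/7)(168v + 672) + (0)
Last nonzero remainder: 168v + 672. Dividing through by 168 gives the monic gcd v + 4.

v + 4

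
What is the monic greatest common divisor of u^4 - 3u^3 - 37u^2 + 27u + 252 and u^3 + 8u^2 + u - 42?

u + 3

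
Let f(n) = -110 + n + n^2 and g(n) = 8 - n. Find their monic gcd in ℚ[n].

1

Repeated division with remainder:
  n^2 + n - 110 = (-n - 9)(-n + 8) + (-38)
  -n + 8 = ((1/38)n - 4/19)(-38) + (0)
The last nonzero remainder is the constant -38, so the polynomials are coprime and gcd = 1.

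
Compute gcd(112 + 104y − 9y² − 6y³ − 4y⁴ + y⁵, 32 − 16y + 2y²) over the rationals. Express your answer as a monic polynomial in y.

16 − 8y + y²

Euclidean algorithm in ℚ[y]:
  y⁵ − 4y⁴ − 6y³ − 9y² + 104y + 112 = ((1/2)y³ + 2y² + 5y + 7/2)(2y² − 16y + 32) + (0)
Last nonzero remainder: 2y² − 16y + 32. Dividing through by 2 gives the monic gcd y² − 8y + 16.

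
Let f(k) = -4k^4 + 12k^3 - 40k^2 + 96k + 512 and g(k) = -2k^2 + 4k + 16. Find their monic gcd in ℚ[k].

Apply the Euclidean algorithm:
  -4k^4 + 12k^3 - 40k^2 + 96k + 512 = (2k^2 - 2k + 32)(-2k^2 + 4k + 16) + (0)
Last nonzero remainder: -2k^2 + 4k + 16. Dividing through by -2 gives the monic gcd k^2 - 2k - 8.

k^2 - 2k - 8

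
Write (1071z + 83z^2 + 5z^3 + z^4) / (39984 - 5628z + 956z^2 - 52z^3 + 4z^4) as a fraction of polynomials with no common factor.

Repeated division with remainder:
  z^4 + 5z^3 + 83z^2 + 1071z = (1/4)(4z^4 - 52z^3 + 956z^2 - 5628z + 39984) + (18z^3 - 156z^2 + 2478z - 9996)
  4z^4 - 52z^3 + 956z^2 - 5628z + 39984 = ((2/9)z - 26/27)(18z^3 - 156z^2 + 2478z - 9996) + ((2296/9)z^2 - (9184/9)z + 273224/9)
  18z^3 - 156z^2 + 2478z - 9996 = ((81/1148)z - 27/82)((2296/9)z^2 - (9184/9)z + 273224/9) + (0)
Last nonzero remainder: (2296/9)z^2 - (9184/9)z + 273224/9. Dividing through by 2296/9 gives the monic gcd z^2 - 4z + 119.
Cancel z^2 - 4z + 119 from numerator and denominator to get the reduced form.

(9z + z^2)/(336 - 36z + 4z^2)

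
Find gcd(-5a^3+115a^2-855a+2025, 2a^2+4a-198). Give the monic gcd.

Apply the Euclidean algorithm:
  -5a^3+115a^2-855a+2025 = (-(5/2)a+125/2)(2a^2+4a-198) + (-1600a+14400)
  2a^2+4a-198 = (-(1/800)a-11/800)(-1600a+14400) + (0)
Last nonzero remainder: -1600a+14400. Dividing through by -1600 gives the monic gcd a-9.

a-9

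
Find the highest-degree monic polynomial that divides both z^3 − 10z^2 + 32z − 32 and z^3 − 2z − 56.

Apply the Euclidean algorithm:
  z^3 − 10z^2 + 32z − 32 = (z^3 − 2z − 56) + (−10z^2 + 34z + 24)
  z^3 − 2z − 56 = (−(1/10)z − 17/50)(−10z^2 + 34z + 24) + ((299/25)z − 1196/25)
  −10z^2 + 34z + 24 = (−(250/299)z − 150/299)((299/25)z − 1196/25) + (0)
Last nonzero remainder: (299/25)z − 1196/25. Dividing through by 299/25 gives the monic gcd z − 4.

z − 4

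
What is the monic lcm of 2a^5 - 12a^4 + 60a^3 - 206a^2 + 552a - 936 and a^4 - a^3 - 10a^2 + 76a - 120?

Euclidean algorithm in ℚ[a]:
  2a^5 - 12a^4 + 60a^3 - 206a^2 + 552a - 936 = (2a - 10)(a^4 - a^3 - 10a^2 + 76a - 120) + (70a^3 - 458a^2 + 1552a - 2136)
  a^4 - a^3 - 10a^2 + 76a - 120 = ((1/70)a + 97/1225)(70a^3 - 458a^2 + 1552a - 2136) + ((5016/1225)a^2 - (20064/1225)a + 60192/1225)
  70a^3 - 458a^2 + 1552a - 2136 = ((42875/2508)a - 109025/2508)((5016/1225)a^2 - (20064/1225)a + 60192/1225) + (0)
Last nonzero remainder: (5016/1225)a^2 - (20064/1225)a + 60192/1225. Dividing through by 5016/1225 gives the monic gcd a^2 - 4a + 12.
Then lcm(f, g) = f·g / gcd(f, g); expanding and making the result monic gives the answer.

a^7 - 3a^6 + 2a^5 + 47a^4 - 333a^3 + 1390a^2 - 4164a + 4680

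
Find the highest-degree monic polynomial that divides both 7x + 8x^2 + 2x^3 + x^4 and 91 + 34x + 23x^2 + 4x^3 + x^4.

Repeated division with remainder:
  x^4 + 2x^3 + 8x^2 + 7x = (x^4 + 4x^3 + 23x^2 + 34x + 91) + (-2x^3 - 15x^2 - 27x - 91)
  x^4 + 4x^3 + 23x^2 + 34x + 91 = (-(1/2)x + 7/4)(-2x^3 - 15x^2 - 27x - 91) + ((143/4)x^2 + (143/4)x + 1001/4)
  -2x^3 - 15x^2 - 27x - 91 = (-(8/143)x - 4/11)((143/4)x^2 + (143/4)x + 1001/4) + (0)
Last nonzero remainder: (143/4)x^2 + (143/4)x + 1001/4. Dividing through by 143/4 gives the monic gcd x^2 + x + 7.

7 + x + x^2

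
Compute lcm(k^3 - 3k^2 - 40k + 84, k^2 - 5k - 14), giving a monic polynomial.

Repeated division with remainder:
  k^3 - 3k^2 - 40k + 84 = (k + 2)(k^2 - 5k - 14) + (-16k + 112)
  k^2 - 5k - 14 = (-(1/16)k - 1/8)(-16k + 112) + (0)
Last nonzero remainder: -16k + 112. Dividing through by -16 gives the monic gcd k - 7.
Then lcm(f, g) = f·g / gcd(f, g); expanding and making the result monic gives the answer.

k^4 - k^3 - 46k^2 + 4k + 168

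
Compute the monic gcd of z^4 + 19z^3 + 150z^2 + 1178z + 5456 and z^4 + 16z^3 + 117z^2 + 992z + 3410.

z^3 + 11z^2 + 62z + 682

Apply the Euclidean algorithm:
  z^4 + 19z^3 + 150z^2 + 1178z + 5456 = (z^4 + 16z^3 + 117z^2 + 992z + 3410) + (3z^3 + 33z^2 + 186z + 2046)
  z^4 + 16z^3 + 117z^2 + 992z + 3410 = ((1/3)z + 5/3)(3z^3 + 33z^2 + 186z + 2046) + (0)
Last nonzero remainder: 3z^3 + 33z^2 + 186z + 2046. Dividing through by 3 gives the monic gcd z^3 + 11z^2 + 62z + 682.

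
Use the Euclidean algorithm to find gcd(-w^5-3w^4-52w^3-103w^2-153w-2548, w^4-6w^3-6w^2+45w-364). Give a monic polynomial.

Repeated division with remainder:
  -w^5-3w^4-52w^3-103w^2-153w-2548 = (-w-9)(w^4-6w^3-6w^2+45w-364) + (-112w^3-112w^2-112w-5824)
  w^4-6w^3-6w^2+45w-364 = (-(1/112)w+1/16)(-112w^3-112w^2-112w-5824) + (0)
Last nonzero remainder: -112w^3-112w^2-112w-5824. Dividing through by -112 gives the monic gcd w^3+w^2+w+52.

w^3+w^2+w+52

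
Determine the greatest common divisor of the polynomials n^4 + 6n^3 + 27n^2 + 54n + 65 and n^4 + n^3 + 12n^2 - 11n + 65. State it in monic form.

n^2 + 3n + 13

Euclidean algorithm in ℚ[n]:
  n^4 + 6n^3 + 27n^2 + 54n + 65 = (n^4 + n^3 + 12n^2 - 11n + 65) + (5n^3 + 15n^2 + 65n)
  n^4 + n^3 + 12n^2 - 11n + 65 = ((1/5)n - 2/5)(5n^3 + 15n^2 + 65n) + (5n^2 + 15n + 65)
  5n^3 + 15n^2 + 65n = (n)(5n^2 + 15n + 65) + (0)
Last nonzero remainder: 5n^2 + 15n + 65. Dividing through by 5 gives the monic gcd n^2 + 3n + 13.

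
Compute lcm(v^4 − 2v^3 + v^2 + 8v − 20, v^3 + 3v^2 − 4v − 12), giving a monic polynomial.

v^5 + v^4 − 5v^3 + 11v^2 + 4v − 60

Apply the Euclidean algorithm:
  v^4 − 2v^3 + v^2 + 8v − 20 = (v − 5)(v^3 + 3v^2 − 4v − 12) + (20v^2 − 80)
  v^3 + 3v^2 − 4v − 12 = ((1/20)v + 3/20)(20v^2 − 80) + (0)
Last nonzero remainder: 20v^2 − 80. Dividing through by 20 gives the monic gcd v^2 − 4.
Then lcm(f, g) = f·g / gcd(f, g); expanding and making the result monic gives the answer.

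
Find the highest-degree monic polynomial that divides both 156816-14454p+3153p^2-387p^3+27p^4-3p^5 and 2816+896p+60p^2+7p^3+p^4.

By polynomial division,
  -3p^5+27p^4-387p^3+3153p^2-14454p+156816 = (-3p+48)(p^4+7p^3+60p^2+896p+2816) + (-543p^3+2961p^2-49014p+21648)
  p^4+7p^3+60p^2+896p+2816 = (-(1/543)p-2254/98283)(-543p^3+2961p^2-49014p+21648) + ((1233180/32761)p^2-(6165900/32761)p+108519840/32761)
  -543p^3+2961p^2-49014p+21648 = (-(5929741/411060)p+1343201/205530)((1233180/32761)p^2-(6165900/32761)p+108519840/32761) + (0)
Last nonzero remainder: (1233180/32761)p^2-(6165900/32761)p+108519840/32761. Dividing through by 1233180/32761 gives the monic gcd p^2-5p+88.

88-5p+p^2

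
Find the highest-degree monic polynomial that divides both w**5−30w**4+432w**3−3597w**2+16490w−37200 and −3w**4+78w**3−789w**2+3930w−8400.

w**3−19w**2+130w−400

Euclidean algorithm in ℚ[w]:
  w**5−30w**4+432w**3−3597w**2+16490w−37200 = (−(1/3)w+4/3)(−3w**4+78w**3−789w**2+3930w−8400) + (65w**3−1235w**2+8450w−26000)
  −3w**4+78w**3−789w**2+3930w−8400 = (−(3/65)w+21/65)(65w**3−1235w**2+8450w−26000) + (0)
Last nonzero remainder: 65w**3−1235w**2+8450w−26000. Dividing through by 65 gives the monic gcd w**3−19w**2+130w−400.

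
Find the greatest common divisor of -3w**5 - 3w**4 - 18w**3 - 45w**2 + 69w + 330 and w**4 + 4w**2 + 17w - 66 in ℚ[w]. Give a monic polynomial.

w**3 - 3w**2 + 13w - 22

By polynomial division,
  -3w**5 - 3w**4 - 18w**3 - 45w**2 + 69w + 330 = (-3w - 3)(w**4 + 4w**2 + 17w - 66) + (-6w**3 + 18w**2 - 78w + 132)
  w**4 + 4w**2 + 17w - 66 = (-(1/6)w - 1/2)(-6w**3 + 18w**2 - 78w + 132) + (0)
Last nonzero remainder: -6w**3 + 18w**2 - 78w + 132. Dividing through by -6 gives the monic gcd w**3 - 3w**2 + 13w - 22.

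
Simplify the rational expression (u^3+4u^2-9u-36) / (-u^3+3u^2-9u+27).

By polynomial division,
  u^3+4u^2-9u-36 = (-1)(-u^3+3u^2-9u+27) + (7u^2-18u-9)
  -u^3+3u^2-9u+27 = (-(1/7)u+3/49)(7u^2-18u-9) + (-(450/49)u+1350/49)
  7u^2-18u-9 = (-(343/450)u-49/150)(-(450/49)u+1350/49) + (0)
Last nonzero remainder: -(450/49)u+1350/49. Dividing through by -450/49 gives the monic gcd u-3.
Cancel u-3 from numerator and denominator to get the reduced form.

(-u^2-7u-12)/(u^2+9)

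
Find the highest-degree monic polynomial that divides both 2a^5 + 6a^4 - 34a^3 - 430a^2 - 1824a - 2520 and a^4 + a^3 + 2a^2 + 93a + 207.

Repeated division with remainder:
  2a^5 + 6a^4 - 34a^3 - 430a^2 - 1824a - 2520 = (2a + 4)(a^4 + a^3 + 2a^2 + 93a + 207) + (-42a^3 - 624a^2 - 2610a - 3348)
  a^4 + a^3 + 2a^2 + 93a + 207 = (-(1/42)a + 97/294)(-42a^3 - 624a^2 - 2610a - 3348) + ((7141/49)a^2 + (42846/49)a + 64269/49)
  -42a^3 - 624a^2 - 2610a - 3348 = (-(2058/7141)a - 18228/7141)((7141/49)a^2 + (42846/49)a + 64269/49) + (0)
Last nonzero remainder: (7141/49)a^2 + (42846/49)a + 64269/49. Dividing through by 7141/49 gives the monic gcd a^2 + 6a + 9.

a^2 + 6a + 9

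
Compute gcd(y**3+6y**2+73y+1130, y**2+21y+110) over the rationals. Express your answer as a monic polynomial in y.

y+10

Repeated division with remainder:
  y**3+6y**2+73y+1130 = (y−15)(y**2+21y+110) + (278y+2780)
  y**2+21y+110 = ((1/278)y+11/278)(278y+2780) + (0)
Last nonzero remainder: 278y+2780. Dividing through by 278 gives the monic gcd y+10.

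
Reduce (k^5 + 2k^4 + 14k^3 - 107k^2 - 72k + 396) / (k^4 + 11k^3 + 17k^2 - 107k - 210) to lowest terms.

Repeated division with remainder:
  k^5 + 2k^4 + 14k^3 - 107k^2 - 72k + 396 = (k - 9)(k^4 + 11k^3 + 17k^2 - 107k - 210) + (96k^3 + 153k^2 - 825k - 1494)
  k^4 + 11k^3 + 17k^2 - 107k - 210 = ((1/96)k + 301/3072)(96k^3 + 153k^2 - 825k - 1494) + ((10857/1024)k^2 - (10857/1024)k - 32571/512)
  96k^3 + 153k^2 - 825k - 1494 = ((32768/3619)k + 84992/3619)((10857/1024)k^2 - (10857/1024)k - 32571/512) + (0)
Last nonzero remainder: (10857/1024)k^2 - (10857/1024)k - 32571/512. Dividing through by 10857/1024 gives the monic gcd k^2 - k - 6.
Cancel k^2 - k - 6 from numerator and denominator to get the reduced form.

(k^3 + 3k^2 + 23k - 66)/(k^2 + 12k + 35)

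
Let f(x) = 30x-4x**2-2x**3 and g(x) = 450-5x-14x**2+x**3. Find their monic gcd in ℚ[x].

5+x

Euclidean algorithm in ℚ[x]:
  -2x**3-4x**2+30x = (-2)(x**3-14x**2-5x+450) + (-32x**2+20x+900)
  x**3-14x**2-5x+450 = (-(1/32)x+107/256)(-32x**2+20x+900) + ((945/64)x+4725/64)
  -32x**2+20x+900 = (-(2048/945)x+256/21)((945/64)x+4725/64) + (0)
Last nonzero remainder: (945/64)x+4725/64. Dividing through by 945/64 gives the monic gcd x+5.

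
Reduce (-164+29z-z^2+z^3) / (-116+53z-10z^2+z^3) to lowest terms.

Euclidean algorithm in ℚ[z]:
  z^3-z^2+29z-164 = (z^3-10z^2+53z-116) + (9z^2-24z-48)
  z^3-10z^2+53z-116 = ((1/9)z-22/27)(9z^2-24z-48) + ((349/9)z-1396/9)
  9z^2-24z-48 = ((81/349)z+108/349)((349/9)z-1396/9) + (0)
Last nonzero remainder: (349/9)z-1396/9. Dividing through by 349/9 gives the monic gcd z-4.
Cancel z-4 from numerator and denominator to get the reduced form.

(41+3z+z^2)/(29-6z+z^2)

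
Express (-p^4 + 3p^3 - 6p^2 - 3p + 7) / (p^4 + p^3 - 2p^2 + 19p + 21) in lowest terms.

(-p + 1)/(p + 3)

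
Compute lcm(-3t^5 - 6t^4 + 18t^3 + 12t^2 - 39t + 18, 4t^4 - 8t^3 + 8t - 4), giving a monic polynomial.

t^6 + 3t^5 - 4t^4 - 10t^3 + 9t^2 + 7t - 6

Repeated division with remainder:
  -3t^5 - 6t^4 + 18t^3 + 12t^2 - 39t + 18 = (-(3/4)t - 3)(4t^4 - 8t^3 + 8t - 4) + (-6t^3 + 18t^2 - 18t + 6)
  4t^4 - 8t^3 + 8t - 4 = (-(2/3)t - 2/3)(-6t^3 + 18t^2 - 18t + 6) + (0)
Last nonzero remainder: -6t^3 + 18t^2 - 18t + 6. Dividing through by -6 gives the monic gcd t^3 - 3t^2 + 3t - 1.
Then lcm(f, g) = f·g / gcd(f, g); expanding and making the result monic gives the answer.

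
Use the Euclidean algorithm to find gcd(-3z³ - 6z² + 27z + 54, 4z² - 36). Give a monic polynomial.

Repeated division with remainder:
  -3z³ - 6z² + 27z + 54 = (-(3/4)z - 3/2)(4z² - 36) + (0)
Last nonzero remainder: 4z² - 36. Dividing through by 4 gives the monic gcd z² - 9.

z² - 9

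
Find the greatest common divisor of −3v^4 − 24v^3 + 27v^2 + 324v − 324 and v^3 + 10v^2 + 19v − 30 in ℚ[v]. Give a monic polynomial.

v^2 + 5v − 6

Euclidean algorithm in ℚ[v]:
  −3v^4 − 24v^3 + 27v^2 + 324v − 324 = (−3v + 6)(v^3 + 10v^2 + 19v − 30) + (24v^2 + 120v − 144)
  v^3 + 10v^2 + 19v − 30 = ((1/24)v + 5/24)(24v^2 + 120v − 144) + (0)
Last nonzero remainder: 24v^2 + 120v − 144. Dividing through by 24 gives the monic gcd v^2 + 5v − 6.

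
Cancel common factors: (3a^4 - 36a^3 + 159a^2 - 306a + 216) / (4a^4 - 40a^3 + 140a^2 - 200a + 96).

(3a - 9)/(4a - 4)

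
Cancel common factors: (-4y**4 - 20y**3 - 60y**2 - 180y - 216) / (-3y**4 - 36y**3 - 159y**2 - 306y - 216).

(4y**2 + 36)/(3y**2 + 21y + 36)

By polynomial division,
  -4y**4 - 20y**3 - 60y**2 - 180y - 216 = (4/3)(-3y**4 - 36y**3 - 159y**2 - 306y - 216) + (28y**3 + 152y**2 + 228y + 72)
  -3y**4 - 36y**3 - 159y**2 - 306y - 216 = (-(3/28)y - 69/98)(28y**3 + 152y**2 + 228y + 72) + (-(1350/49)y**2 - (6750/49)y - 8100/49)
  28y**3 + 152y**2 + 228y + 72 = (-(686/675)y - 98/225)(-(1350/49)y**2 - (6750/49)y - 8100/49) + (0)
Last nonzero remainder: -(1350/49)y**2 - (6750/49)y - 8100/49. Dividing through by -1350/49 gives the monic gcd y**2 + 5y + 6.
Cancel y**2 + 5y + 6 from numerator and denominator to get the reduced form.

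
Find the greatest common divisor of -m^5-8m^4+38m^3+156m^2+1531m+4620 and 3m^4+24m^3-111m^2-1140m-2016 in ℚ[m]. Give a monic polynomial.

By polynomial division,
  -m^5-8m^4+38m^3+156m^2+1531m+4620 = (-(1/3)m)(3m^4+24m^3-111m^2-1140m-2016) + (m^3-224m^2+859m+4620)
  3m^4+24m^3-111m^2-1140m-2016 = (3m+696)(m^3-224m^2+859m+4620) + (153216m^2-612864m-3217536)
  m^3-224m^2+859m+4620 = ((1/153216)m-55/38304)(153216m^2-612864m-3217536) + (0)
Last nonzero remainder: 153216m^2-612864m-3217536. Dividing through by 153216 gives the monic gcd m^2-4m-21.

m^2-4m-21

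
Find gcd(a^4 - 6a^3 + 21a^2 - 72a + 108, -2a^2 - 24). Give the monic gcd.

a^2 + 12

Apply the Euclidean algorithm:
  a^4 - 6a^3 + 21a^2 - 72a + 108 = (-(1/2)a^2 + 3a - 9/2)(-2a^2 - 24) + (0)
Last nonzero remainder: -2a^2 - 24. Dividing through by -2 gives the monic gcd a^2 + 12.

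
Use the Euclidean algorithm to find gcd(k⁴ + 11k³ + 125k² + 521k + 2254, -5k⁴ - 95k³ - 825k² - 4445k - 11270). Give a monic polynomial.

k² + 5k + 46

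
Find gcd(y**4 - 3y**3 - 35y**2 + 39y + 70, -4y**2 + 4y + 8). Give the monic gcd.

y**2 - y - 2

Apply the Euclidean algorithm:
  y**4 - 3y**3 - 35y**2 + 39y + 70 = (-(1/4)y**2 + (1/2)y + 35/4)(-4y**2 + 4y + 8) + (0)
Last nonzero remainder: -4y**2 + 4y + 8. Dividing through by -4 gives the monic gcd y**2 - y - 2.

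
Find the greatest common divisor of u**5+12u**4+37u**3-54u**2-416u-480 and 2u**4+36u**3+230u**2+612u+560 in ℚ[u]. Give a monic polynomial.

u**3+11u**2+38u+40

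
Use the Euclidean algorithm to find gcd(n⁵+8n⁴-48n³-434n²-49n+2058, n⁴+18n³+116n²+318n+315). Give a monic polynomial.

Euclidean algorithm in ℚ[n]:
  n⁵+8n⁴-48n³-434n²-49n+2058 = (n-10)(n⁴+18n³+116n²+318n+315) + (16n³+408n²+2816n+5208)
  n⁴+18n³+116n²+318n+315 = ((1/16)n-15/32)(16n³+408n²+2816n+5208) + ((525/4)n²+(2625/2)n+11025/4)
  16n³+408n²+2816n+5208 = ((64/525)n+992/525)((525/4)n²+(2625/2)n+11025/4) + (0)
Last nonzero remainder: (525/4)n²+(2625/2)n+11025/4. Dividing through by 525/4 gives the monic gcd n²+10n+21.

n²+10n+21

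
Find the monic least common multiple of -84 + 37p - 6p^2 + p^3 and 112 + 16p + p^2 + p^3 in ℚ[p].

By polynomial division,
  p^3 - 6p^2 + 37p - 84 = (p^3 + p^2 + 16p + 112) + (-7p^2 + 21p - 196)
  p^3 + p^2 + 16p + 112 = (-(1/7)p - 4/7)(-7p^2 + 21p - 196) + (0)
Last nonzero remainder: -7p^2 + 21p - 196. Dividing through by -7 gives the monic gcd p^2 - 3p + 28.
Then lcm(f, g) = f·g / gcd(f, g); expanding and making the result monic gives the answer.

-336 + 64p + 13p^2 - 2p^3 + p^4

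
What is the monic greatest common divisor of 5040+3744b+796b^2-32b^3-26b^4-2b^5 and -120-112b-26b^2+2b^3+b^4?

By polynomial division,
  -2b^5-26b^4-32b^3+796b^2+3744b+5040 = (-2b-22)(b^4+2b^3-26b^2-112b-120) + (-40b^3+1040b+2400)
  b^4+2b^3-26b^2-112b-120 = (-(1/40)b-1/20)(-40b^3+1040b+2400) + (0)
Last nonzero remainder: -40b^3+1040b+2400. Dividing through by -40 gives the monic gcd b^3-26b-60.

-60-26b+b^3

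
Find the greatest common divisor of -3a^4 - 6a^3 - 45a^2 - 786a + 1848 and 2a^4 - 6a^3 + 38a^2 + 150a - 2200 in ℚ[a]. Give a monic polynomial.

By polynomial division,
  -3a^4 - 6a^3 - 45a^2 - 786a + 1848 = (-3/2)(2a^4 - 6a^3 + 38a^2 + 150a - 2200) + (-15a^3 + 12a^2 - 561a - 1452)
  2a^4 - 6a^3 + 38a^2 + 150a - 2200 = (-(2/15)a + 22/75)(-15a^3 + 12a^2 - 561a - 1452) + (-(1008/25)a^2 + (3024/25)a - 44352/25)
  -15a^3 + 12a^2 - 561a - 1452 = ((125/336)a + 275/336)(-(1008/25)a^2 + (3024/25)a - 44352/25) + (0)
Last nonzero remainder: -(1008/25)a^2 + (3024/25)a - 44352/25. Dividing through by -1008/25 gives the monic gcd a^2 - 3a + 44.

a^2 - 3a + 44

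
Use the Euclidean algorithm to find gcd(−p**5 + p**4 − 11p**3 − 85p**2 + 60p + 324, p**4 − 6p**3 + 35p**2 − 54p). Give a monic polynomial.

p**3 − 6p**2 + 35p − 54

By polynomial division,
  −p**5 + p**4 − 11p**3 − 85p**2 + 60p + 324 = (−p − 5)(p**4 − 6p**3 + 35p**2 − 54p) + (−6p**3 + 36p**2 − 210p + 324)
  p**4 − 6p**3 + 35p**2 − 54p = (−(1/6)p)(−6p**3 + 36p**2 − 210p + 324) + (0)
Last nonzero remainder: −6p**3 + 36p**2 − 210p + 324. Dividing through by −6 gives the monic gcd p**3 − 6p**2 + 35p − 54.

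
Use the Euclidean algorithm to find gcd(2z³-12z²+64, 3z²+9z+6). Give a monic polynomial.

z+2

Apply the Euclidean algorithm:
  2z³-12z²+64 = ((2/3)z-6)(3z²+9z+6) + (50z+100)
  3z²+9z+6 = ((3/50)z+3/50)(50z+100) + (0)
Last nonzero remainder: 50z+100. Dividing through by 50 gives the monic gcd z+2.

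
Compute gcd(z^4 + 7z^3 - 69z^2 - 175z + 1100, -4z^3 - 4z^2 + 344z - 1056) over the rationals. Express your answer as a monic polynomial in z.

z^2 + 7z - 44

Repeated division with remainder:
  z^4 + 7z^3 - 69z^2 - 175z + 1100 = (-(1/4)z - 3/2)(-4z^3 - 4z^2 + 344z - 1056) + (11z^2 + 77z - 484)
  -4z^3 - 4z^2 + 344z - 1056 = (-(4/11)z + 24/11)(11z^2 + 77z - 484) + (0)
Last nonzero remainder: 11z^2 + 77z - 484. Dividing through by 11 gives the monic gcd z^2 + 7z - 44.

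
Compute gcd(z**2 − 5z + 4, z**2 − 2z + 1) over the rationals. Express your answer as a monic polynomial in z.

z − 1

Euclidean algorithm in ℚ[z]:
  z**2 − 5z + 4 = (z**2 − 2z + 1) + (−3z + 3)
  z**2 − 2z + 1 = (−(1/3)z + 1/3)(−3z + 3) + (0)
Last nonzero remainder: −3z + 3. Dividing through by −3 gives the monic gcd z − 1.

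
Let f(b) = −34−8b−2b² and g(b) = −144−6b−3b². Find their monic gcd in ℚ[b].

1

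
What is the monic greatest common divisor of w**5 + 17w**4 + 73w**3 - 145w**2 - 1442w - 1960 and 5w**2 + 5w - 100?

w**2 + w - 20

Repeated division with remainder:
  w**5 + 17w**4 + 73w**3 - 145w**2 - 1442w - 1960 = ((1/5)w**3 + (16/5)w**2 + (77/5)w + 98/5)(5w**2 + 5w - 100) + (0)
Last nonzero remainder: 5w**2 + 5w - 100. Dividing through by 5 gives the monic gcd w**2 + w - 20.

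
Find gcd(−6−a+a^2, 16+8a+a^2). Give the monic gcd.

1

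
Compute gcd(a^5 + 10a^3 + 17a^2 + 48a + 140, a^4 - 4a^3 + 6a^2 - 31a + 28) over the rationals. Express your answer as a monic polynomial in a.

a^2 + a + 7

Repeated division with remainder:
  a^5 + 10a^3 + 17a^2 + 48a + 140 = (a + 4)(a^4 - 4a^3 + 6a^2 - 31a + 28) + (20a^3 + 24a^2 + 144a + 28)
  a^4 - 4a^3 + 6a^2 - 31a + 28 = ((1/20)a - 13/50)(20a^3 + 24a^2 + 144a + 28) + ((126/25)a^2 + (126/25)a + 882/25)
  20a^3 + 24a^2 + 144a + 28 = ((250/63)a + 50/63)((126/25)a^2 + (126/25)a + 882/25) + (0)
Last nonzero remainder: (126/25)a^2 + (126/25)a + 882/25. Dividing through by 126/25 gives the monic gcd a^2 + a + 7.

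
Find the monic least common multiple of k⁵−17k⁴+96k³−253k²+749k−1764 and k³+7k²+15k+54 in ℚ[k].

k⁶−11k⁵−6k⁴+323k³−769k²+2730k−10584

Repeated division with remainder:
  k⁵−17k⁴+96k³−253k²+749k−1764 = (k²−24k+249)(k³+7k²+15k+54) + (−1690k²−1690k−15210)
  k³+7k²+15k+54 = (−(1/1690)k−3/845)(−1690k²−1690k−15210) + (0)
Last nonzero remainder: −1690k²−1690k−15210. Dividing through by −1690 gives the monic gcd k²+k+9.
Then lcm(f, g) = f·g / gcd(f, g); expanding and making the result monic gives the answer.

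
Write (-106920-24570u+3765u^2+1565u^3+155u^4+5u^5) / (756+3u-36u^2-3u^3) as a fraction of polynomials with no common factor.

(-2970-1095u-130u^2-5u^3)/(21+3u)

Euclidean algorithm in ℚ[u]:
  5u^5+155u^4+1565u^3+3765u^2-24570u-106920 = (-(5/3)u^2-(95/3)u-430/3)(-3u^3-36u^2+3u+756) + (-40u^2-200u+1440)
  -3u^3-36u^2+3u+756 = ((3/40)u+21/40)(-40u^2-200u+1440) + (0)
Last nonzero remainder: -40u^2-200u+1440. Dividing through by -40 gives the monic gcd u^2+5u-36.
Cancel u^2+5u-36 from numerator and denominator to get the reduced form.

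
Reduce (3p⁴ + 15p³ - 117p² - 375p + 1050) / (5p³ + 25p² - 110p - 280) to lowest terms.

Euclidean algorithm in ℚ[p]:
  3p⁴ + 15p³ - 117p² - 375p + 1050 = ((3/5)p)(5p³ + 25p² - 110p - 280) + (-51p² - 207p + 1050)
  5p³ + 25p² - 110p - 280 = (-(5/51)p - 80/867)(-51p² - 207p + 1050) + (-(7560/289)p - 52920/289)
  -51p² - 207p + 1050 = ((4913/2520)p - 1445/252)(-(7560/289)p - 52920/289) + (0)
Last nonzero remainder: -(7560/289)p - 52920/289. Dividing through by -7560/289 gives the monic gcd p + 7.
Cancel p + 7 from numerator and denominator to get the reduced form.

(3p³ - 6p² - 75p + 150)/(5p² - 10p - 40)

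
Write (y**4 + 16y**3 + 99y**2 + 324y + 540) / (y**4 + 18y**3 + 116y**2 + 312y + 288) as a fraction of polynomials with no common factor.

Repeated division with remainder:
  y**4 + 16y**3 + 99y**2 + 324y + 540 = (y**4 + 18y**3 + 116y**2 + 312y + 288) + (-2y**3 - 17y**2 + 12y + 252)
  y**4 + 18y**3 + 116y**2 + 312y + 288 = (-(1/2)y - 19/4)(-2y**3 - 17y**2 + 12y + 252) + ((165/4)y**2 + 495y + 1485)
  -2y**3 - 17y**2 + 12y + 252 = (-(8/165)y + 28/165)((165/4)y**2 + 495y + 1485) + (0)
Last nonzero remainder: (165/4)y**2 + 495y + 1485. Dividing through by 165/4 gives the monic gcd y**2 + 12y + 36.
Cancel y**2 + 12y + 36 from numerator and denominator to get the reduced form.

(y**2 + 4y + 15)/(y**2 + 6y + 8)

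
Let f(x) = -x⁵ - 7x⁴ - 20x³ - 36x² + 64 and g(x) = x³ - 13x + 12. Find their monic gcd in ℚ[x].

By polynomial division,
  -x⁵ - 7x⁴ - 20x³ - 36x² + 64 = (-x² - 7x - 33)(x³ - 13x + 12) + (-115x² - 345x + 460)
  x³ - 13x + 12 = (-(1/115)x + 3/115)(-115x² - 345x + 460) + (0)
Last nonzero remainder: -115x² - 345x + 460. Dividing through by -115 gives the monic gcd x² + 3x - 4.

x² + 3x - 4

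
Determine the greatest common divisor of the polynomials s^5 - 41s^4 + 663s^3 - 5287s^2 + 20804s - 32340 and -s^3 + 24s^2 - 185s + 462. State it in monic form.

Repeated division with remainder:
  s^5 - 41s^4 + 663s^3 - 5287s^2 + 20804s - 32340 = (-s^2 + 17s - 70)(-s^3 + 24s^2 - 185s + 462) + (0)
Last nonzero remainder: -s^3 + 24s^2 - 185s + 462. Dividing through by -1 gives the monic gcd s^3 - 24s^2 + 185s - 462.

s^3 - 24s^2 + 185s - 462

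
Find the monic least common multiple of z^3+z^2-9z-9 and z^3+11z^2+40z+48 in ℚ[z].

z^5+9z^4+15z^3-65z^2-216z-144

Apply the Euclidean algorithm:
  z^3+z^2-9z-9 = (z^3+11z^2+40z+48) + (-10z^2-49z-57)
  z^3+11z^2+40z+48 = (-(1/10)z-61/100)(-10z^2-49z-57) + ((441/100)z+1323/100)
  -10z^2-49z-57 = (-(1000/441)z-1900/441)((441/100)z+1323/100) + (0)
Last nonzero remainder: (441/100)z+1323/100. Dividing through by 441/100 gives the monic gcd z+3.
Then lcm(f, g) = f·g / gcd(f, g); expanding and making the result monic gives the answer.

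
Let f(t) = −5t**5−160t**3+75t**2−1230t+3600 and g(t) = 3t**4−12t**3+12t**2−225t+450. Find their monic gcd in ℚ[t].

Repeated division with remainder:
  −5t**5−160t**3+75t**2−1230t+3600 = (−(5/3)t−20/3)(3t**4−12t**3+12t**2−225t+450) + (−220t**3−220t**2−1980t+6600)
  3t**4−12t**3+12t**2−225t+450 = (−(3/220)t+3/44)(−220t**3−220t**2−1980t+6600) + (0)
Last nonzero remainder: −220t**3−220t**2−1980t+6600. Dividing through by −220 gives the monic gcd t**3+t**2+9t−30.

t**3+t**2+9t−30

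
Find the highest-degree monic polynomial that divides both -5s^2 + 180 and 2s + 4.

1

Euclidean algorithm in ℚ[s]:
  -5s^2 + 180 = (-(5/2)s + 5)(2s + 4) + (160)
  2s + 4 = ((1/80)s + 1/40)(160) + (0)
The last nonzero remainder is the constant 160, so the polynomials are coprime and gcd = 1.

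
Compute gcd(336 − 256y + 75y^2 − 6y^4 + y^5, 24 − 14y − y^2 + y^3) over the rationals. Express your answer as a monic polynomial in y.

−12 + y + y^2

By polynomial division,
  y^5 − 6y^4 + 75y^2 − 256y + 336 = (y^2 − 5y + 9)(y^3 − y^2 − 14y + 24) + (−10y^2 − 10y + 120)
  y^3 − y^2 − 14y + 24 = (−(1/10)y + 1/5)(−10y^2 − 10y + 120) + (0)
Last nonzero remainder: −10y^2 − 10y + 120. Dividing through by −10 gives the monic gcd y^2 + y − 12.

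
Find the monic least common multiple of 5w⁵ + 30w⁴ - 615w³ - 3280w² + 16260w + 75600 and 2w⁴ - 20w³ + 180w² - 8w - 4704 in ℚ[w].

By polynomial division,
  5w⁵ + 30w⁴ - 615w³ - 3280w² + 16260w + 75600 = ((5/2)w + 40)(2w⁴ - 20w³ + 180w² - 8w - 4704) + (-265w³ - 10460w² + 28340w + 263760)
  2w⁴ - 20w³ + 180w² - 8w - 4704 = (-(2/265)w + 5244/14045)(-265w³ - 10460w² + 28340w + 263760) + ((12076876/2809)w² - (24153752/2809)w - 289845024/2809)
  -265w³ - 10460w² + 28340w + 263760 = (-(744385/12076876)w - 2205065/862634)((12076876/2809)w² - (24153752/2809)w - 289845024/2809) + (0)
Last nonzero remainder: (12076876/2809)w² - (24153752/2809)w - 289845024/2809. Dividing through by 12076876/2809 gives the monic gcd w² - 2w - 24.
Then lcm(f, g) = f·g / gcd(f, g); expanding and making the result monic gives the answer.

w⁷ - 2w⁶ - 73w⁵ + 916w⁴ - 3554w³ - 75184w² + 197736w + 1481760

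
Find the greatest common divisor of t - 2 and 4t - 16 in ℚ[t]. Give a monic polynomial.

1

By polynomial division,
  t - 2 = (1/4)(4t - 16) + (2)
  4t - 16 = (2t - 8)(2) + (0)
The last nonzero remainder is the constant 2, so the polynomials are coprime and gcd = 1.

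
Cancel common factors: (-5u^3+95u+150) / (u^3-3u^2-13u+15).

Euclidean algorithm in ℚ[u]:
  -5u^3+95u+150 = (-5)(u^3-3u^2-13u+15) + (-15u^2+30u+225)
  u^3-3u^2-13u+15 = (-(1/15)u+1/15)(-15u^2+30u+225) + (0)
Last nonzero remainder: -15u^2+30u+225. Dividing through by -15 gives the monic gcd u^2-2u-15.
Cancel u^2-2u-15 from numerator and denominator to get the reduced form.

(-5u-10)/(u-1)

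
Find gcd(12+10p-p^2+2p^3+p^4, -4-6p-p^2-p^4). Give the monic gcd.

Euclidean algorithm in ℚ[p]:
  p^4+2p^3-p^2+10p+12 = (-1)(-p^4-p^2-6p-4) + (2p^3-2p^2+4p+8)
  -p^4-p^2-6p-4 = (-(1/2)p-1/2)(2p^3-2p^2+4p+8) + (0)
Last nonzero remainder: 2p^3-2p^2+4p+8. Dividing through by 2 gives the monic gcd p^3-p^2+2p+4.

4+2p-p^2+p^3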